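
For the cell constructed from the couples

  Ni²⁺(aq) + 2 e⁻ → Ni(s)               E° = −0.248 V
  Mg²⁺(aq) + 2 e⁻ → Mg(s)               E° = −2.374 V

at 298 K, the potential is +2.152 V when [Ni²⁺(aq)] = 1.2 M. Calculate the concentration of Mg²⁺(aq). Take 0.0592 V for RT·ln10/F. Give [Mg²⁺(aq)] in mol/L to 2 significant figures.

Ni²⁺/Ni is the cathode (higher E°); E°cell = −0.248 − (−2.374) = +2.126 V with n = 2.
Since E = E° − (0.0592/n)·log Q, log Q = n(E° − E)/0.0592 = −0.878.
The balanced reaction is Ni²⁺(aq) + Mg(s) → Ni(s) + Mg²⁺(aq), so Q = [Mg²⁺(aq)] / [Ni²⁺(aq)].
Substituting the known concentrations and solving, log [Mg²⁺(aq)] = −0.799 and [Mg²⁺(aq)] = 0.16 M.

0.16 M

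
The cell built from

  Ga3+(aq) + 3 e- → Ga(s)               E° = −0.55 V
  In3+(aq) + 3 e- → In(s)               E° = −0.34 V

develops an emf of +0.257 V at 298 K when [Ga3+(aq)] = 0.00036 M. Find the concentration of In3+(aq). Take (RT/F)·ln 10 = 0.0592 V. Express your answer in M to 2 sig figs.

The In³⁺/In couple has the larger reduction potential, so it is the cathode: E°cell = −0.34 − (−0.55) = +0.21 V and n = 3.
From the Nernst equation, log Q = n(E° − E)/0.0592 = 3·(+0.21 − (+0.257))/0.0592 = −2.382.
Balancing electrons gives In3+(aq) + Ga(s) → In(s) + Ga3+(aq); thus Q = [Ga3+(aq)] / [In3+(aq)].
Isolating [In3+(aq)] in Q = 10^{−2.382} yields log [In3+(aq)] = −1.062, i.e. 0.087 M.

0.087 M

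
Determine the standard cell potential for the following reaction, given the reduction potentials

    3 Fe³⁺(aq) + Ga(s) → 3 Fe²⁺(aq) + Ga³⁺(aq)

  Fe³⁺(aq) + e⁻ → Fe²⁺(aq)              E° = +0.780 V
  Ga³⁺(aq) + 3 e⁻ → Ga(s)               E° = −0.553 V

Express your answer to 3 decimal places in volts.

+1.333 V

Fe³⁺(aq) gains electrons, so the Fe³⁺/Fe²⁺ couple is the cathode; the Ga³⁺/Ga couple is the anode.
E°cell = E°(cathode) − E°(anode) = +0.780 − (−0.553) = +1.333 V.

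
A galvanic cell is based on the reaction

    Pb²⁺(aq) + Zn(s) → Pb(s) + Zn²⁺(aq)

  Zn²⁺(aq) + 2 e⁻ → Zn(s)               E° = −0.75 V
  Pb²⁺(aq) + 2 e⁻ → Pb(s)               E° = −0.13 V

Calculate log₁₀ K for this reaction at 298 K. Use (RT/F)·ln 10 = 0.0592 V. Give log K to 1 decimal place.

The Pb²⁺/Pb couple is reduced (cathode); E°cell = −0.13 − (−0.75) = +0.62 V with n = 2.
At equilibrium E = 0, so log K = nE°cell / 0.0592 = (2)(+0.62) / 0.0592 = 20.9.

log K = 20.9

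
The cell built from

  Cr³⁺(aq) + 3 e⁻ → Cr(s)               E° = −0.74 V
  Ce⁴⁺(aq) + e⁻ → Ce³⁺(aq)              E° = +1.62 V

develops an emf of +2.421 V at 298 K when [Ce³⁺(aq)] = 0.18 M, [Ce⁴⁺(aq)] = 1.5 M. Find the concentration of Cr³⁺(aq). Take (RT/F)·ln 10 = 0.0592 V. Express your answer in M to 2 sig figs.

With Ce⁴⁺/Ce³⁺ at the cathode and Cr³⁺/Cr at the anode, E°cell = +1.62 − (−0.74) = +2.36 V (n = 3).
Rearranging E = E° − (0.0592/n)·log Q gives log Q = 3(+2.36 − (+2.421))/0.0592 = −3.091.
The balanced reaction is 3 Ce⁴⁺(aq) + Cr(s) → 3 Ce³⁺(aq) + Cr³⁺(aq), so Q = ([Ce³⁺(aq)]^3·[Cr³⁺(aq)]) / [Ce⁴⁺(aq)]^3.
Substituting the known concentrations and solving, log [Cr³⁺(aq)] = −0.329 and [Cr³⁺(aq)] = 0.47 M.

0.47 M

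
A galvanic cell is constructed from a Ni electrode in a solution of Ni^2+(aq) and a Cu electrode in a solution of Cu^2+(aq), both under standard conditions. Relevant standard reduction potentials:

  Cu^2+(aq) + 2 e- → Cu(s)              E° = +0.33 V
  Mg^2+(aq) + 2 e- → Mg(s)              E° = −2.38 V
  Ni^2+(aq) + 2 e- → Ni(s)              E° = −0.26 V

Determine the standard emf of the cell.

+0.59 V

The Cu²⁺/Cu couple has the higher E°, so Cu ion is reduced (cathode) and Ni is oxidized (anode).
E°cell = E°(cathode) − E°(anode) = +0.33 − (−0.26) = +0.59 V.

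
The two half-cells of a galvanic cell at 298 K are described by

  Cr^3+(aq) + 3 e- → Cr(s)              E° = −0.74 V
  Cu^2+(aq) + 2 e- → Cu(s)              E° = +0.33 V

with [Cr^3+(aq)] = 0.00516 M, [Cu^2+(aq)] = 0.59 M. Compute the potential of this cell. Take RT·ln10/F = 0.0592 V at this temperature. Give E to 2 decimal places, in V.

Cu²⁺/Cu is reduced (cathode, E° = +0.33 V) and Cr³⁺/Cr is oxidized (anode).
E°cell = +0.33 − (−0.74) = +1.07 V, with n = 6 electrons transferred.
The balanced reaction is 3 Cu^2+(aq) + 2 Cr(s) → 3 Cu(s) + 2 Cr^3+(aq), so Q = [Cr^3+(aq)]^2 / [Cu^2+(aq)]^3 = 0.00013 and log Q = −3.887.
By the Nernst equation, E = +1.07 − (0.0592/6)·(−3.887) = +1.11 V.

+1.11 V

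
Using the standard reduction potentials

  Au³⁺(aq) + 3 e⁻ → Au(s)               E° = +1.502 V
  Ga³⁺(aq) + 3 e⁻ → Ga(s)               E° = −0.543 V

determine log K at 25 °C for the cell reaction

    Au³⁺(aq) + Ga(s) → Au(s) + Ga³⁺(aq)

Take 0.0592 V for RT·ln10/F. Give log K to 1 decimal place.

log K = 103.6

The Au³⁺/Au couple is reduced (cathode); E°cell = +1.502 − (−0.543) = +2.045 V with n = 3.
At equilibrium E = 0, so log K = nE°cell / 0.0592 = (3)(+2.045) / 0.0592 = 103.6.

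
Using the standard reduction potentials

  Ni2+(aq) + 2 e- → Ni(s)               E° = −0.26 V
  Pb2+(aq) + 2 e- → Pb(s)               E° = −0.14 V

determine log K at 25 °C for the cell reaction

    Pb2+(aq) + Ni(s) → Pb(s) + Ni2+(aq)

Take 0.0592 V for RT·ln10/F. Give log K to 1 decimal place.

log K = 4.1

The Pb²⁺/Pb couple is reduced (cathode); E°cell = −0.14 − (−0.26) = +0.12 V with n = 2.
At equilibrium E = 0, so log K = nE°cell / 0.0592 = (2)(+0.12) / 0.0592 = 4.1.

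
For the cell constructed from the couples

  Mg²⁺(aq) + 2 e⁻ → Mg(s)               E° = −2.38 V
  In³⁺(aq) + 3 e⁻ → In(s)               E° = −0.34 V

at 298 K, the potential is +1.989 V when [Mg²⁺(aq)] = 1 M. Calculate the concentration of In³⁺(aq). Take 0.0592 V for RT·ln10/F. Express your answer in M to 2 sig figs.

0.0026 M

With In³⁺/In at the cathode and Mg²⁺/Mg at the anode, E°cell = −0.34 − (−2.38) = +2.04 V (n = 6).
Since E = E° − (0.0592/n)·log Q, log Q = n(E° − E)/0.0592 = 5.169.
For 2 In³⁺(aq) + 3 Mg(s) → 2 In(s) + 3 Mg²⁺(aq), the reaction quotient is Q = [Mg²⁺(aq)]^3 / [In³⁺(aq)]^2.
Isolating [In³⁺(aq)] in Q = 10^{5.169} yields log [In³⁺(aq)] = −2.584, i.e. 0.0026 M.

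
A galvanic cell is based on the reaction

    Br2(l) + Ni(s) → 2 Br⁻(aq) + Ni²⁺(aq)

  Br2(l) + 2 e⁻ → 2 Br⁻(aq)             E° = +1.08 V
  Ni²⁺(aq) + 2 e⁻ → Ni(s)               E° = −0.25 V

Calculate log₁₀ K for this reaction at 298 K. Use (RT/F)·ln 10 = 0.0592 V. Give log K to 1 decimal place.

log K = 44.9

The Br₂/Br⁻ couple is reduced (cathode); E°cell = +1.08 − (−0.25) = +1.33 V with n = 2.
At equilibrium E = 0, so log K = nE°cell / 0.0592 = (2)(+1.33) / 0.0592 = 44.9.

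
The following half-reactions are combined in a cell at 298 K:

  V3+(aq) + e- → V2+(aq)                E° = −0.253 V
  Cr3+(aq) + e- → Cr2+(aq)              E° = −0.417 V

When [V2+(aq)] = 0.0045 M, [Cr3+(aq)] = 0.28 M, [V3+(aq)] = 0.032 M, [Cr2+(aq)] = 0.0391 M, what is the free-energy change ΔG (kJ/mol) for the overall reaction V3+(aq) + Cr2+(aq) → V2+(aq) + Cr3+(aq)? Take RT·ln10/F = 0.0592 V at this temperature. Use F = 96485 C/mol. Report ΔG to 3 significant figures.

−15.8 kJ/mol

With V³⁺/V²⁺ reduced at the cathode, E°cell = −0.253 − (−0.417) = +0.164 V and n = 1.
The reaction quotient is ([V2+(aq)]·[Cr3+(aq)]) / ([V3+(aq)]·[Cr2+(aq)]) = 1.01; by Nernst, E = +0.164 − (0.0592/1)(0.003) = +0.1638 V.
Finally ΔG = −nFE = −(1)(96485 C/mol)(+0.1638 V) = −15.8 kJ/mol.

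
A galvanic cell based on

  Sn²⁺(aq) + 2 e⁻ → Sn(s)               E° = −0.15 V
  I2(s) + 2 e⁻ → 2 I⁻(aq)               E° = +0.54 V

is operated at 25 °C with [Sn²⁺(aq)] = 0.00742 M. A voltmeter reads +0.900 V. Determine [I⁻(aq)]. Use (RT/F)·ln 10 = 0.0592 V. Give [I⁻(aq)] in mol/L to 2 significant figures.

I₂/I⁻ is the cathode (higher E°); E°cell = +0.54 − (−0.15) = +0.69 V with n = 2.
Since E = E° − (0.0592/n)·log Q, log Q = n(E° − E)/0.0592 = −7.095.
For I2(s) + Sn(s) → 2 I⁻(aq) + Sn²⁺(aq), the reaction quotient is Q = [I⁻(aq)]^2·[Sn²⁺(aq)].
Solving for the unknown gives log [I⁻(aq)] = −2.483, so [I⁻(aq)] ≈ 0.0033 M.

0.0033 M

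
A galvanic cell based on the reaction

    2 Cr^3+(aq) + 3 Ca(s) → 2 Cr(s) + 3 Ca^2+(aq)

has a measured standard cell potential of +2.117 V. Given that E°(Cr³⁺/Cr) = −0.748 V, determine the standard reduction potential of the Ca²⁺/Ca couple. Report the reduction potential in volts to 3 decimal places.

In the reaction as written the Cr³⁺/Cr couple is reduced (cathode) and Ca²⁺/Ca is oxidized (anode), so E°cell = E°(Cr³⁺/Cr) − E°(Ca²⁺/Ca).
E°(Ca²⁺/Ca) = E°(cathode) − E°cell = −0.748 − (+2.117) = −2.865 V.

−2.865 V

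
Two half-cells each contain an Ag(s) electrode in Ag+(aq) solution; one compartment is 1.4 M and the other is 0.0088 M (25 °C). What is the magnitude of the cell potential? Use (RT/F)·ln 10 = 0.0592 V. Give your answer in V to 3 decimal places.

For a concentration cell E°cell = 0, since both electrodes use the same couple.
The compartment with the higher Ag+(aq) concentration (1.4 M) acts as the cathode; ions are reduced there and produced at the dilute (0.0088 M) anode.
With n = 1, Ecell = −(0.0592/1)·log([dilute]/[conc]) = −(0.0592/1)·log(0.0088/1.4) = +0.130 V.

0.130 V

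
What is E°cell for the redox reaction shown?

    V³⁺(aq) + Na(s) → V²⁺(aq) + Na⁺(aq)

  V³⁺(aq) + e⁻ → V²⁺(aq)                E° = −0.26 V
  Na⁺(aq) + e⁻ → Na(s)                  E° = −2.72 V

+2.46 V

V³⁺(aq) gains electrons, so the V³⁺/V²⁺ couple is the cathode; the Na⁺/Na couple is the anode.
E°cell = E°(cathode) − E°(anode) = −0.26 − (−2.72) = +2.46 V.
The positive value indicates the reaction is spontaneous as written.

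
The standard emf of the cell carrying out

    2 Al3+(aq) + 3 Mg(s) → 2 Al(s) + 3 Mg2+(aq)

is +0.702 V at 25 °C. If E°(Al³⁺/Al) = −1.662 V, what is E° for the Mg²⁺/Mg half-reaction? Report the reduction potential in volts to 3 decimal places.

−2.364 V

In the reaction as written the Al³⁺/Al couple is reduced (cathode) and Mg²⁺/Mg is oxidized (anode), so E°cell = E°(Al³⁺/Al) − E°(Mg²⁺/Mg).
E°(Mg²⁺/Mg) = E°(cathode) − E°cell = −1.662 − (+0.702) = −2.364 V.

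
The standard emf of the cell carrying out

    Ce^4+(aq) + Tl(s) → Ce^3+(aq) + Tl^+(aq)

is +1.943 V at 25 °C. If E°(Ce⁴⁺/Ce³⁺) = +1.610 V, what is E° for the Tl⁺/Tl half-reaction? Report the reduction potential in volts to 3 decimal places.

−0.333 V

In the reaction as written the Ce⁴⁺/Ce³⁺ couple is reduced (cathode) and Tl⁺/Tl is oxidized (anode), so E°cell = E°(Ce⁴⁺/Ce³⁺) − E°(Tl⁺/Tl).
E°(Tl⁺/Tl) = E°(cathode) − E°cell = +1.610 − (+1.943) = −0.333 V.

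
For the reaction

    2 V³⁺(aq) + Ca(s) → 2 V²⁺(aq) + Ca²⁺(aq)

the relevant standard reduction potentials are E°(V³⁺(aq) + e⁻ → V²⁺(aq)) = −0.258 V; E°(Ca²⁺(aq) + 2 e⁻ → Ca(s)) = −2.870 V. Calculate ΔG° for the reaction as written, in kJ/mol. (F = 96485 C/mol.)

In the reaction as written V³⁺(aq) is reduced, so the V³⁺/V²⁺ couple is the cathode and Ca²⁺/Ca is the anode.
E°cell = −0.258 − (−2.870) = +2.612 V; balancing electrons gives n = 2.
ΔG° = −nFE°cell = −(2)(96485)(+2.612) J/mol = −504 kJ/mol.

−504 kJ/mol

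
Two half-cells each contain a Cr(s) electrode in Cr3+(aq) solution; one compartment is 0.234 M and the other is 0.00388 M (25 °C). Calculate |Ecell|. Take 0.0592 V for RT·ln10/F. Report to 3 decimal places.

0.035 V

For a concentration cell E°cell = 0, since both electrodes use the same couple.
The compartment with the higher Cr3+(aq) concentration (0.234 M) acts as the cathode; ions are reduced there and produced at the dilute (0.00388 M) anode.
With n = 3, Ecell = −(0.0592/3)·log([dilute]/[conc]) = −(0.0592/3)·log(0.00388/0.234) = +0.035 V.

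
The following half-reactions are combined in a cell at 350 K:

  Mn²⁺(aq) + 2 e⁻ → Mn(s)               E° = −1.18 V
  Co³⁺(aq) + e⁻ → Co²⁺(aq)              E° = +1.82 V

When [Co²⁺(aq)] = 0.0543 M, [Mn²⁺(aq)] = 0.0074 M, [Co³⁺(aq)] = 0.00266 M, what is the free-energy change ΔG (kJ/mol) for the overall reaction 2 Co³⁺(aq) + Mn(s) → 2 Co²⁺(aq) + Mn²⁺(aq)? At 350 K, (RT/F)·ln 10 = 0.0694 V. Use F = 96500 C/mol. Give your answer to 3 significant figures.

With Co³⁺/Co²⁺ reduced at the cathode, E°cell = +1.82 − (−1.18) = +3.00 V and n = 2.
Q = ([Co²⁺(aq)]^2·[Mn²⁺(aq)]) / [Co³⁺(aq)]^2 = 3.08, so log Q = 0.489 and E = +3.00 − (0.0694/2)(0.489) = +2.9830 V.
ΔG = −nFE = −(2)(96500)(+2.9830) J/mol = −576 kJ/mol.

−576 kJ/mol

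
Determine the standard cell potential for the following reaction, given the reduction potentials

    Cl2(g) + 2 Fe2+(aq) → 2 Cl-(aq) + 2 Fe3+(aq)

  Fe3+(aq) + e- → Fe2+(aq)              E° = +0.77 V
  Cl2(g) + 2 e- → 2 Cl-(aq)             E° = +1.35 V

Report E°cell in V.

Cl2(g) gains electrons, so the Cl₂/Cl⁻ couple is the cathode; the Fe³⁺/Fe²⁺ couple is the anode.
E°cell = E°(cathode) − E°(anode) = +1.35 − (+0.77) = +0.58 V.

+0.58 V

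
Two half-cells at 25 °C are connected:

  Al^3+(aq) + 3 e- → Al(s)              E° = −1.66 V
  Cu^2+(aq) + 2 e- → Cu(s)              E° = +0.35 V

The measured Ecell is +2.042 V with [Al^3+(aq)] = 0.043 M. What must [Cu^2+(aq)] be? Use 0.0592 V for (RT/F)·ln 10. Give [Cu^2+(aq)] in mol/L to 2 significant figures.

1.5 M

With Cu²⁺/Cu at the cathode and Al³⁺/Al at the anode, E°cell = +0.35 − (−1.66) = +2.01 V (n = 6).
From the Nernst equation, log Q = n(E° − E)/0.0592 = 6·(+2.01 − (+2.042))/0.0592 = −3.243.
Balancing electrons gives 3 Cu^2+(aq) + 2 Al(s) → 3 Cu(s) + 2 Al^3+(aq); thus Q = [Al^3+(aq)]^2 / [Cu^2+(aq)]^3.
Solving for the unknown gives log [Cu^2+(aq)] = 0.170, so [Cu^2+(aq)] ≈ 1.5 M.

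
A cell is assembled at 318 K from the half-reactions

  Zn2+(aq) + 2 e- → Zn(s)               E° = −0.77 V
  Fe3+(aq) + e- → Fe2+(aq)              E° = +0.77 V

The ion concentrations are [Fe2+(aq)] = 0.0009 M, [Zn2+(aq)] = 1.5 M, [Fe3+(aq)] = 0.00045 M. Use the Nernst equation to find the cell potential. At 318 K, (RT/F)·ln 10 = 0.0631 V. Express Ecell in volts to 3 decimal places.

+1.515 V

Since E°(Fe³⁺/Fe²⁺) > E°(Zn²⁺/Zn), Fe³⁺/Fe²⁺ serves as the cathode.
E°cell = +0.77 − (−0.77) = +1.54 V, with n = 2 electrons transferred.
The balanced reaction is 2 Fe3+(aq) + Zn(s) → 2 Fe2+(aq) + Zn2+(aq), so Q = ([Fe2+(aq)]^2·[Zn2+(aq)]) / [Fe3+(aq)]^2 = 6 and log Q = 0.778.
Applying E = E° − (RT ln10/nF)·log Q gives +1.54 − (0.0631/2)(0.778) = +1.515 V.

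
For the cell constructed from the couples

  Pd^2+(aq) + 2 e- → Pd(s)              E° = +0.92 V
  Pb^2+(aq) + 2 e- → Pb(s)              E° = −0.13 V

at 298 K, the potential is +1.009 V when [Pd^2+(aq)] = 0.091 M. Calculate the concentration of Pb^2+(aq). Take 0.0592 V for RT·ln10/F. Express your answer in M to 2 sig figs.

Pd²⁺/Pd is the cathode (higher E°); E°cell = +0.92 − (−0.13) = +1.05 V with n = 2.
Rearranging E = E° − (0.0592/n)·log Q gives log Q = 2(+1.05 − (+1.009))/0.0592 = 1.385.
The balanced reaction is Pd^2+(aq) + Pb(s) → Pd(s) + Pb^2+(aq), so Q = [Pb^2+(aq)] / [Pd^2+(aq)].
Solving for the unknown gives log [Pb^2+(aq)] = 0.344, so [Pb^2+(aq)] ≈ 2.2 M.

2.2 M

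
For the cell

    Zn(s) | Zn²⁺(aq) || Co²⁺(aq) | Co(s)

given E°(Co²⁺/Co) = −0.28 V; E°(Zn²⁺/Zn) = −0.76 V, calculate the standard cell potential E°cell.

+0.48 V

By convention the left-hand electrode in cell notation is the anode (oxidation) and the right-hand electrode is the cathode (reduction).
E°cell = E°(right) − E°(left) = −0.28 − (−0.76) = +0.48 V.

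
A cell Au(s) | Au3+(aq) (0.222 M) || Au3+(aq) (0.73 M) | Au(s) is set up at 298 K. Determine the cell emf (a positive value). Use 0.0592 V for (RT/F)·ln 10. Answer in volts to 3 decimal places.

0.010 V

For a concentration cell E°cell = 0, since both electrodes use the same couple.
The compartment with the higher Au3+(aq) concentration (0.73 M) acts as the cathode; ions are reduced there and produced at the dilute (0.222 M) anode.
With n = 3, Ecell = −(0.0592/3)·log([dilute]/[conc]) = −(0.0592/3)·log(0.222/0.73) = +0.010 V.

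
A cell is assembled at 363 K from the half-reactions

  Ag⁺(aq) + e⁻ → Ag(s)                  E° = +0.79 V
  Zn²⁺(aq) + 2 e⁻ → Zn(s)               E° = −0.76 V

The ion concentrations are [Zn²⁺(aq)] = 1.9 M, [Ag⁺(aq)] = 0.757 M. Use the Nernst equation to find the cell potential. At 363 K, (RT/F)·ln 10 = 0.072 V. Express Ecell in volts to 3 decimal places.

+1.531 V

The Ag⁺/Ag couple has the more positive E°, so it is the cathode; Zn²⁺/Zn is the anode.
E°cell = +0.79 − (−0.76) = +1.55 V, with n = 2 electrons transferred.
The balanced reaction is 2 Ag⁺(aq) + Zn(s) → 2 Ag(s) + Zn²⁺(aq), so Q = [Zn²⁺(aq)] / [Ag⁺(aq)]^2 = 3.32 and log Q = 0.521.
By the Nernst equation, E = +1.55 − (0.072/2)·(0.521) = +1.531 V.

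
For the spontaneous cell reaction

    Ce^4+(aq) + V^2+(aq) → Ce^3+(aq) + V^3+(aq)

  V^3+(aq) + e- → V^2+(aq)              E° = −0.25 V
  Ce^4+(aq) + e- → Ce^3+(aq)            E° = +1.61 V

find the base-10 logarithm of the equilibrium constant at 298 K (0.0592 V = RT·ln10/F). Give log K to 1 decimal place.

log K = 31.4

The Ce⁴⁺/Ce³⁺ couple is reduced (cathode); E°cell = +1.61 − (−0.25) = +1.86 V with n = 1.
At equilibrium E = 0, so log K = nE°cell / 0.0592 = (1)(+1.86) / 0.0592 = 31.4.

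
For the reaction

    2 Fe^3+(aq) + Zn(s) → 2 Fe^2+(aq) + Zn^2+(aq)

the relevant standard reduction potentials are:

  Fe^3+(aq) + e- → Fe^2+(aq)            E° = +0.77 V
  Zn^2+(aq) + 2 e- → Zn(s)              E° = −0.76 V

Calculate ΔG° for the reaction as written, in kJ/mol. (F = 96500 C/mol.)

In the reaction as written Fe^3+(aq) is reduced, so the Fe³⁺/Fe²⁺ couple is the cathode and Zn²⁺/Zn is the anode.
E°cell = +0.77 − (−0.76) = +1.53 V; balancing electrons gives n = 2.
ΔG° = −nFE°cell = −(2)(96500)(+1.53) J/mol = −295 kJ/mol.

−295 kJ/mol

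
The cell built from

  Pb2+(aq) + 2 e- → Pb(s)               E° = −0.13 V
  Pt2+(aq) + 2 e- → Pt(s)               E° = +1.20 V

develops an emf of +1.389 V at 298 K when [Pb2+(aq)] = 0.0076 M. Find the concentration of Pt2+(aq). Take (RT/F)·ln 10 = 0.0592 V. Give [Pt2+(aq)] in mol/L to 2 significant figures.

Pt²⁺/Pt is the cathode (higher E°); E°cell = +1.20 − (−0.13) = +1.33 V with n = 2.
Since E = E° − (0.0592/n)·log Q, log Q = n(E° − E)/0.0592 = −1.993.
Balancing electrons gives Pt2+(aq) + Pb(s) → Pt(s) + Pb2+(aq); thus Q = [Pb2+(aq)] / [Pt2+(aq)].
Substituting the known concentrations and solving, log [Pt2+(aq)] = −0.126 and [Pt2+(aq)] = 0.75 M.

0.75 M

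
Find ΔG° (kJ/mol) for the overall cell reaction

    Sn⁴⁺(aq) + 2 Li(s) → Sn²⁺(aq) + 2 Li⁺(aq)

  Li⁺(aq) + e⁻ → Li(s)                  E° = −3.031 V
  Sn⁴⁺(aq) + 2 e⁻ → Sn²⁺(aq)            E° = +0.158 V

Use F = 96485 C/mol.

−615 kJ/mol

In the reaction as written Sn⁴⁺(aq) is reduced, so the Sn⁴⁺/Sn²⁺ couple is the cathode and Li⁺/Li is the anode.
E°cell = +0.158 − (−3.031) = +3.189 V; balancing electrons gives n = 2.
ΔG° = −nFE°cell = −(2)(96485)(+3.189) J/mol = −615 kJ/mol.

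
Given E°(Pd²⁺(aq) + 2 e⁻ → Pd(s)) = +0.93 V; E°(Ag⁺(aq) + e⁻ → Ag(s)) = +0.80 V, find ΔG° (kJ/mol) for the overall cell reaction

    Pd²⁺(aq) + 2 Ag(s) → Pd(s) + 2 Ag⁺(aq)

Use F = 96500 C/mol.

In the reaction as written Pd²⁺(aq) is reduced, so the Pd²⁺/Pd couple is the cathode and Ag⁺/Ag is the anode.
E°cell = +0.93 − (+0.80) = +0.13 V; balancing electrons gives n = 2.
ΔG° = −nFE°cell = −(2)(96500)(+0.13) J/mol = −25.1 kJ/mol.

−25.1 kJ/mol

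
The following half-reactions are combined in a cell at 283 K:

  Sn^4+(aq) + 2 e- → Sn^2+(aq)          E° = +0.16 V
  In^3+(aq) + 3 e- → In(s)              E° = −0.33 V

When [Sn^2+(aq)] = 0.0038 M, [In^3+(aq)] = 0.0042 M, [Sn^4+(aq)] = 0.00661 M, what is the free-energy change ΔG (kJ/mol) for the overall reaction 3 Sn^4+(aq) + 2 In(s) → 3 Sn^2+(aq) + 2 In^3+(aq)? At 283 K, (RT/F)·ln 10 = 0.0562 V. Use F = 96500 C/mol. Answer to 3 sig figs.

E°cell = +0.16 − (−0.33) = +0.49 V; the balanced reaction transfers n = 6 electrons.
The reaction quotient is ([Sn^2+(aq)]^3·[In^3+(aq)]^2) / [Sn^4+(aq)]^3 = 3.35×10^−6; by Nernst, E = +0.49 − (0.0562/6)(−5.475) = +0.5413 V.
ΔG = −nFE = −(6)(96500)(+0.5413) J/mol = −313 kJ/mol.

−313 kJ/mol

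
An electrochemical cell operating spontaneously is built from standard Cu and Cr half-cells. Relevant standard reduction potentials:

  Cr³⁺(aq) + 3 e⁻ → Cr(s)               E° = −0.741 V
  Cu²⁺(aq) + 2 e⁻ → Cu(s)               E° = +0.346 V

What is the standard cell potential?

The Cu²⁺/Cu couple has the higher E°, so Cu ion is reduced (cathode) and Cr is oxidized (anode).
E°cell = E°(cathode) − E°(anode) = +0.346 − (−0.741) = +1.087 V.

+1.087 V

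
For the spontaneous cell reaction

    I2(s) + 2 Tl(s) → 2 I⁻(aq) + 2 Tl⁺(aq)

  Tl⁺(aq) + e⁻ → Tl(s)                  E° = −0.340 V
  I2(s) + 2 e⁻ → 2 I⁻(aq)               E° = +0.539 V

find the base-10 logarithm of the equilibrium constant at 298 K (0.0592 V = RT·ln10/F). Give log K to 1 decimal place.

log K = 29.7

The I₂/I⁻ couple is reduced (cathode); E°cell = +0.539 − (−0.340) = +0.879 V with n = 2.
At equilibrium E = 0, so log K = nE°cell / 0.0592 = (2)(+0.879) / 0.0592 = 29.7.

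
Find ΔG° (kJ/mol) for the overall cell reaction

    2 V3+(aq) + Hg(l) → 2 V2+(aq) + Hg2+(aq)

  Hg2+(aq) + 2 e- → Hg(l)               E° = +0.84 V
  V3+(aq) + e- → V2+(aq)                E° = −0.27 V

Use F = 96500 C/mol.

+214 kJ/mol

In the reaction as written V3+(aq) is reduced, so the V³⁺/V²⁺ couple is the cathode and Hg²⁺/Hg is the anode.
E°cell = −0.27 − (+0.84) = −1.11 V; balancing electrons gives n = 2.
ΔG° = −nFE°cell = −(2)(96500)(−1.11) J/mol = +214 kJ/mol.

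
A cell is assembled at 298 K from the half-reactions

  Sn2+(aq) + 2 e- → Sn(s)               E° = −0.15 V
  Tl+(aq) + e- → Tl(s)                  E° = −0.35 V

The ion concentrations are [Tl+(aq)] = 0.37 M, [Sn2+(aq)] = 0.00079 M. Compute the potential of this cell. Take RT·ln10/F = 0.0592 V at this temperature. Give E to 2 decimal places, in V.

Since E°(Sn²⁺/Sn) > E°(Tl⁺/Tl), Sn²⁺/Sn serves as the cathode.
The standard potential is −0.15 − (−0.35) = +0.20 V and the balanced reaction transfers n = 2 electrons.
Balancing gives Sn2+(aq) + 2 Tl(s) → Sn(s) + 2 Tl+(aq); hence Q = [Tl+(aq)]^2 / [Sn2+(aq)] = 173 (log Q = 2.239).
By the Nernst equation, E = +0.20 − (0.0592/2)·(2.239) = +0.13 V.

+0.13 V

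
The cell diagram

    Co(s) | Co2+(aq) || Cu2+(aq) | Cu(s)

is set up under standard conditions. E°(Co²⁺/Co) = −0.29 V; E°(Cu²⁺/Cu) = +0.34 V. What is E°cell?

By convention the left-hand electrode in cell notation is the anode (oxidation) and the right-hand electrode is the cathode (reduction).
E°cell = E°(right) − E°(left) = +0.34 − (−0.29) = +0.63 V.

+0.63 V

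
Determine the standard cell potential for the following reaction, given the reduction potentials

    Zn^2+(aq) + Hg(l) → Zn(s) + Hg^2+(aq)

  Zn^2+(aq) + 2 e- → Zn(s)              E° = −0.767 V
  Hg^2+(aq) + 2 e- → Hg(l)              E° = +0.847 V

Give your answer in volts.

−1.614 V

Zn^2+(aq) gains electrons, so the Zn²⁺/Zn couple is the cathode; the Hg²⁺/Hg couple is the anode.
E°cell = E°(cathode) − E°(anode) = −0.767 − (+0.847) = −1.614 V.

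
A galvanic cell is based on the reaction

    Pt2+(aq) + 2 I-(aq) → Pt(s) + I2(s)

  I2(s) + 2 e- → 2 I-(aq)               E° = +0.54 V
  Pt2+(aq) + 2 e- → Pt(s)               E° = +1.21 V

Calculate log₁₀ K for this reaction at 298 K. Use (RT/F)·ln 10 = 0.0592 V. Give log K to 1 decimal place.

log K = 22.6

The Pt²⁺/Pt couple is reduced (cathode); E°cell = +1.21 − (+0.54) = +0.67 V with n = 2.
At equilibrium E = 0, so log K = nE°cell / 0.0592 = (2)(+0.67) / 0.0592 = 22.6.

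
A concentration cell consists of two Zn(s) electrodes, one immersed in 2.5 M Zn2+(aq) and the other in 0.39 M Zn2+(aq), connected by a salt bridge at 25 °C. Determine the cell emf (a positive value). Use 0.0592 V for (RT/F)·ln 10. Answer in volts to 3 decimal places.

For a concentration cell E°cell = 0, since both electrodes use the same couple.
The compartment with the higher Zn2+(aq) concentration (2.5 M) acts as the cathode; ions are reduced there and produced at the dilute (0.39 M) anode.
With n = 2, Ecell = −(0.0592/2)·log([dilute]/[conc]) = −(0.0592/2)·log(0.39/2.5) = +0.024 V.

0.024 V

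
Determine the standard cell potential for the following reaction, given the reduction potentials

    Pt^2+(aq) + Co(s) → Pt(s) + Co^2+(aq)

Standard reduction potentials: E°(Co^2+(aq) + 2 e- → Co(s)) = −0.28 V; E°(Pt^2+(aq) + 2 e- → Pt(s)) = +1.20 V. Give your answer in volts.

+1.48 V

In the reaction as written, Pt^2+(aq) is reduced (cathode) and Co^2+(aq) is produced by oxidation at the anode.
E°cell = E°(cathode) − E°(anode) = +1.20 − (−0.28) = +1.48 V.
The positive value indicates the reaction is spontaneous as written.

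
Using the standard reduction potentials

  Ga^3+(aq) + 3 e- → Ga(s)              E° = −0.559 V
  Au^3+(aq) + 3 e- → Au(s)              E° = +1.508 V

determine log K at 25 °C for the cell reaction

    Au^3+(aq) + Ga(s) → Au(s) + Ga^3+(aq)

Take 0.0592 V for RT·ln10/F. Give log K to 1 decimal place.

log K = 104.7

The Au³⁺/Au couple is reduced (cathode); E°cell = +1.508 − (−0.559) = +2.067 V with n = 3.
At equilibrium E = 0, so log K = nE°cell / 0.0592 = (3)(+2.067) / 0.0592 = 104.7.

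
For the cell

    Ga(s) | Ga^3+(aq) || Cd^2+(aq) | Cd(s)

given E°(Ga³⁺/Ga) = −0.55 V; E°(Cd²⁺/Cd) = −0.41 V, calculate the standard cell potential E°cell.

+0.14 V

By convention the left-hand electrode in cell notation is the anode (oxidation) and the right-hand electrode is the cathode (reduction).
E°cell = E°(right) − E°(left) = −0.41 − (−0.55) = +0.14 V.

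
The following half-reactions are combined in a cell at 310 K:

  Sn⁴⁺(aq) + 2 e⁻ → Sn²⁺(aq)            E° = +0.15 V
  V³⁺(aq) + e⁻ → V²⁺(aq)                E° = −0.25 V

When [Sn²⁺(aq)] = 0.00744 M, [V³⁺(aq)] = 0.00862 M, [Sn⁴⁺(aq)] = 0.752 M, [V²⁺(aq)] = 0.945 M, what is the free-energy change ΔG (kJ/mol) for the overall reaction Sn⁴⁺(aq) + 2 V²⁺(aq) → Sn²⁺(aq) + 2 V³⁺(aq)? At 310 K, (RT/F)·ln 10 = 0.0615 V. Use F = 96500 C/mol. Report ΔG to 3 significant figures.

With Sn⁴⁺/Sn²⁺ reduced at the cathode, E°cell = +0.15 − (−0.25) = +0.40 V and n = 2.
Q = ([Sn²⁺(aq)]·[V³⁺(aq)]^2) / ([Sn⁴⁺(aq)]·[V²⁺(aq)]^2) = 8.23×10^−7, so log Q = −6.084 and E = +0.40 − (0.0615/2)(−6.084) = +0.5871 V.
ΔG = −nFE = −(2)(96500)(+0.5871) J/mol = −113 kJ/mol.

−113 kJ/mol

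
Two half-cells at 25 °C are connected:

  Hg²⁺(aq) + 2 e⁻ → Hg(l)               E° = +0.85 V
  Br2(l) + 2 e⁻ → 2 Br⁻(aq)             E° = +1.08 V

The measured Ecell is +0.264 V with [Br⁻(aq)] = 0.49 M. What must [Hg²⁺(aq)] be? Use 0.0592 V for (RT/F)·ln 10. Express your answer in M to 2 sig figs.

The Br₂/Br⁻ couple has the larger reduction potential, so it is the cathode: E°cell = +1.08 − (+0.85) = +0.23 V and n = 2.
Rearranging E = E° − (0.0592/n)·log Q gives log Q = 2(+0.23 − (+0.264))/0.0592 = −1.149.
The balanced reaction is Br2(l) + Hg(l) → 2 Br⁻(aq) + Hg²⁺(aq), so Q = [Br⁻(aq)]^2·[Hg²⁺(aq)].
Substituting the known concentrations and solving, log [Hg²⁺(aq)] = −0.529 and [Hg²⁺(aq)] = 0.30 M.

0.30 M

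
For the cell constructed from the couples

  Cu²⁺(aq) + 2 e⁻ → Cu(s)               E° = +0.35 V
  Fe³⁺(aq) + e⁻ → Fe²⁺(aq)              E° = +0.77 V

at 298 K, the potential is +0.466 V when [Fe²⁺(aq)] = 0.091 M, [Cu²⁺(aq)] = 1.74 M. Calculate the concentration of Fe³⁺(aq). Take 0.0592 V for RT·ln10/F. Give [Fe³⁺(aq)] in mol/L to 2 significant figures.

0.72 M

With Fe³⁺/Fe²⁺ at the cathode and Cu²⁺/Cu at the anode, E°cell = +0.77 − (+0.35) = +0.42 V (n = 2).
Since E = E° − (0.0592/n)·log Q, log Q = n(E° − E)/0.0592 = −1.554.
For 2 Fe³⁺(aq) + Cu(s) → 2 Fe²⁺(aq) + Cu²⁺(aq), the reaction quotient is Q = ([Fe²⁺(aq)]^2·[Cu²⁺(aq)]) / [Fe³⁺(aq)]^2.
Isolating [Fe³⁺(aq)] in Q = 10^{−1.554} yields log [Fe³⁺(aq)] = −0.144, i.e. 0.72 M.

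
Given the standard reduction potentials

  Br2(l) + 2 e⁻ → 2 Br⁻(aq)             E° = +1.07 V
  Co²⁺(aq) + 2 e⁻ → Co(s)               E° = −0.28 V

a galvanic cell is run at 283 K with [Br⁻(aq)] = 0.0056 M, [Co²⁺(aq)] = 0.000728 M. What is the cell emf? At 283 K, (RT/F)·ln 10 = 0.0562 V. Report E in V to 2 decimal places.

+1.56 V

The Br₂/Br⁻ couple has the more positive E°, so it is the cathode; Co²⁺/Co is the anode.
The standard potential is +1.07 − (−0.28) = +1.35 V and the balanced reaction transfers n = 2 electrons.
Balancing gives Br2(l) + Co(s) → 2 Br⁻(aq) + Co²⁺(aq); hence Q = [Br⁻(aq)]^2·[Co²⁺(aq)] = 2.28×10^−8 (log Q = −7.641).
By the Nernst equation, E = +1.35 − (0.0562/2)·(−7.641) = +1.56 V.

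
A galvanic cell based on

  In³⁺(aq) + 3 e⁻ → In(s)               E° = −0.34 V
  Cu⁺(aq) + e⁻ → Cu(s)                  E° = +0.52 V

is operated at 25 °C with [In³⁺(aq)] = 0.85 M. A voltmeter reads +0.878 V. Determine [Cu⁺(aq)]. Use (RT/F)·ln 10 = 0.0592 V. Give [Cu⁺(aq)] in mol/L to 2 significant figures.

The Cu⁺/Cu couple has the larger reduction potential, so it is the cathode: E°cell = +0.52 − (−0.34) = +0.86 V and n = 3.
Rearranging E = E° − (0.0592/n)·log Q gives log Q = 3(+0.86 − (+0.878))/0.0592 = −0.912.
For 3 Cu⁺(aq) + In(s) → 3 Cu(s) + In³⁺(aq), the reaction quotient is Q = [In³⁺(aq)] / [Cu⁺(aq)]^3.
Isolating [Cu⁺(aq)] in Q = 10^{−0.912} yields log [Cu⁺(aq)] = 0.280, i.e. 1.9 M.

1.9 M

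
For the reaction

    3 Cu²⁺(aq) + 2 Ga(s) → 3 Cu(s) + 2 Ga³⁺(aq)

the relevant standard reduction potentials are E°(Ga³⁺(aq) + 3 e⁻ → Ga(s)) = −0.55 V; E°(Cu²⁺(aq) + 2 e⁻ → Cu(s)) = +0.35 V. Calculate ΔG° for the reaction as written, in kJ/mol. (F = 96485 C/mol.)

In the reaction as written Cu²⁺(aq) is reduced, so the Cu²⁺/Cu couple is the cathode and Ga³⁺/Ga is the anode.
E°cell = +0.35 − (−0.55) = +0.90 V; balancing electrons gives n = 6.
ΔG° = −nFE°cell = −(6)(96485)(+0.90) J/mol = −521 kJ/mol.

−521 kJ/mol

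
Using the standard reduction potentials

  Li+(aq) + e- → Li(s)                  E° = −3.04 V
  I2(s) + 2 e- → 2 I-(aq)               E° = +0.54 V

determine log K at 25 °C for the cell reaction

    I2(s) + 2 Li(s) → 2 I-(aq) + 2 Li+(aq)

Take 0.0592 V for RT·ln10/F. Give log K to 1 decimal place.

log K = 120.9

The I₂/I⁻ couple is reduced (cathode); E°cell = +0.54 − (−3.04) = +3.58 V with n = 2.
At equilibrium E = 0, so log K = nE°cell / 0.0592 = (2)(+3.58) / 0.0592 = 120.9.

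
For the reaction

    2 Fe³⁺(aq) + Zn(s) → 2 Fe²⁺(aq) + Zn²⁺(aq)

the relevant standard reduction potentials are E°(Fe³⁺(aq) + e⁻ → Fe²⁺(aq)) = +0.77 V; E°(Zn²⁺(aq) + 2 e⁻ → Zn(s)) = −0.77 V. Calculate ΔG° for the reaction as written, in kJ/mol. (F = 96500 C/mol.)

In the reaction as written Fe³⁺(aq) is reduced, so the Fe³⁺/Fe²⁺ couple is the cathode and Zn²⁺/Zn is the anode.
E°cell = +0.77 − (−0.77) = +1.54 V; balancing electrons gives n = 2.
ΔG° = −nFE°cell = −(2)(96500)(+1.54) J/mol = −297 kJ/mol.

−297 kJ/mol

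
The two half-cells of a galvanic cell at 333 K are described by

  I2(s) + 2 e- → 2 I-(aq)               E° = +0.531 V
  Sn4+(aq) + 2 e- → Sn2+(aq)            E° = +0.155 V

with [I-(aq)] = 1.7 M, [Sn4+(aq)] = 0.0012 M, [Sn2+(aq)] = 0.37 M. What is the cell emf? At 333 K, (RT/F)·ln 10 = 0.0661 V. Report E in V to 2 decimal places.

+0.44 V

The I₂/I⁻ couple has the more positive E°, so it is the cathode; Sn⁴⁺/Sn²⁺ is the anode.
E°cell = +0.531 − (+0.155) = +0.376 V, with n = 2 electrons transferred.
Balancing gives I2(s) + Sn2+(aq) → 2 I-(aq) + Sn4+(aq); hence Q = ([I-(aq)]^2·[Sn4+(aq)]) / [Sn2+(aq)] = 0.00937 (log Q = −2.028).
By the Nernst equation, E = +0.376 − (0.0661/2)·(−2.028) = +0.44 V.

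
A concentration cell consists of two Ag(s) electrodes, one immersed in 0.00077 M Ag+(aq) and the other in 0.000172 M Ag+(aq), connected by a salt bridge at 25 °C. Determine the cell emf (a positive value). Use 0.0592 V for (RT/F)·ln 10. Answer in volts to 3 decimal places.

0.039 V

For a concentration cell E°cell = 0, since both electrodes use the same couple.
The compartment with the higher Ag+(aq) concentration (0.00077 M) acts as the cathode; ions are reduced there and produced at the dilute (0.000172 M) anode.
With n = 1, Ecell = −(0.0592/1)·log([dilute]/[conc]) = −(0.0592/1)·log(0.000172/0.00077) = +0.039 V.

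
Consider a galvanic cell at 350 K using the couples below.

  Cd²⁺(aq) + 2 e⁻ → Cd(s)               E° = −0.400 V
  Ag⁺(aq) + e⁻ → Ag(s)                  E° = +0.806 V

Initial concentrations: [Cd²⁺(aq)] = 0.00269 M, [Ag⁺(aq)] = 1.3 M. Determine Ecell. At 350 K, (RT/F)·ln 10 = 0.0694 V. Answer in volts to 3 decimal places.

Since E°(Ag⁺/Ag) > E°(Cd²⁺/Cd), Ag⁺/Ag serves as the cathode.
E°cell = +0.806 − (−0.400) = +1.206 V, with n = 2 electrons transferred.
The balanced reaction is 2 Ag⁺(aq) + Cd(s) → 2 Ag(s) + Cd²⁺(aq), so Q = [Cd²⁺(aq)] / [Ag⁺(aq)]^2 = 0.00159 and log Q = −2.798.
Applying E = E° − (RT ln10/nF)·log Q gives +1.206 − (0.0694/2)(−2.798) = +1.303 V.

+1.303 V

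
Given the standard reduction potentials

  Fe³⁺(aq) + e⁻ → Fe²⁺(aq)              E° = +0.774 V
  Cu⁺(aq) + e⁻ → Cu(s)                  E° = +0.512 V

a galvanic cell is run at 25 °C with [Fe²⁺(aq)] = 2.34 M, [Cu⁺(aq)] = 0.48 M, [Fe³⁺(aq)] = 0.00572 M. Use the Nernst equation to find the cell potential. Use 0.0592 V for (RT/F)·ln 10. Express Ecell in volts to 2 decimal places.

Fe³⁺/Fe²⁺ is reduced (cathode, E° = +0.774 V) and Cu⁺/Cu is oxidized (anode).
E°cell = +0.774 − (+0.512) = +0.262 V, with n = 1 electron transferred.
The balanced reaction is Fe³⁺(aq) + Cu(s) → Fe²⁺(aq) + Cu⁺(aq), so Q = ([Fe²⁺(aq)]·[Cu⁺(aq)]) / [Fe³⁺(aq)] = 196 and log Q = 2.293.
Applying E = E° − (RT ln10/nF)·log Q gives +0.262 − (0.0592/1)(2.293) = +0.13 V.

+0.13 V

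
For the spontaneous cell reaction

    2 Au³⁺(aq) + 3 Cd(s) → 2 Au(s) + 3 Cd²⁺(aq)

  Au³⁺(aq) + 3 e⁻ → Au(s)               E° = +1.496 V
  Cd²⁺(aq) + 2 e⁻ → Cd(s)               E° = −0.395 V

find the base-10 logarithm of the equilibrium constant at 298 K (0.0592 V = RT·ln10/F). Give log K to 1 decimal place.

The Au³⁺/Au couple is reduced (cathode); E°cell = +1.496 − (−0.395) = +1.891 V with n = 6.
At equilibrium E = 0, so log K = nE°cell / 0.0592 = (6)(+1.891) / 0.0592 = 191.7.

log K = 191.7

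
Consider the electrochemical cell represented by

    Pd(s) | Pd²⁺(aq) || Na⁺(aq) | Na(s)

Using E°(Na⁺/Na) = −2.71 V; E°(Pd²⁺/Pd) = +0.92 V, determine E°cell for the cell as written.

−3.63 V

By convention the left-hand electrode in cell notation is the anode (oxidation) and the right-hand electrode is the cathode (reduction).
E°cell = E°(right) − E°(left) = −2.71 − (+0.92) = −3.63 V.
The negative sign shows that, as written, the cell would require an external voltage to drive the reaction.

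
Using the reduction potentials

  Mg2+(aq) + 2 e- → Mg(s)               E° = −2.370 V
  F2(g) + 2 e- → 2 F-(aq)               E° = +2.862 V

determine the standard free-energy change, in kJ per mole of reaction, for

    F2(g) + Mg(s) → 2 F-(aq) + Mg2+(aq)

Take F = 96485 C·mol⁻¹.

−1010 kJ/mol

In the reaction as written F2(g) is reduced, so the F₂/F⁻ couple is the cathode and Mg²⁺/Mg is the anode.
E°cell = +2.862 − (−2.370) = +5.232 V; balancing electrons gives n = 2.
ΔG° = −nFE°cell = −(2)(96485)(+5.232) J/mol = −1010 kJ/mol.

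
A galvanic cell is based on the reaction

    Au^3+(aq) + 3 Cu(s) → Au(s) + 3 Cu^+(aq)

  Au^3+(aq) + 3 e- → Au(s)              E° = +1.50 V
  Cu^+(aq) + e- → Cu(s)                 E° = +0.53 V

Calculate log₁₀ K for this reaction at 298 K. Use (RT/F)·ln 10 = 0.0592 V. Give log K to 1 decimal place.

The Au³⁺/Au couple is reduced (cathode); E°cell = +1.50 − (+0.53) = +0.97 V with n = 3.
At equilibrium E = 0, so log K = nE°cell / 0.0592 = (3)(+0.97) / 0.0592 = 49.2.

log K = 49.2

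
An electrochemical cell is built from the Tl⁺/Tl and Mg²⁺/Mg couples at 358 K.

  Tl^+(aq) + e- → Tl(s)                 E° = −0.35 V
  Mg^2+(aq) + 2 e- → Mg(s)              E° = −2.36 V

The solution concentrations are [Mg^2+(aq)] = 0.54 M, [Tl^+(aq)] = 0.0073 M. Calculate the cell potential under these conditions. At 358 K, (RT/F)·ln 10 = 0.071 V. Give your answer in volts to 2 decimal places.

Tl⁺/Tl is reduced (cathode, E° = −0.35 V) and Mg²⁺/Mg is oxidized (anode).
E°cell = E°cat − E°an = −0.35 − (−2.36) = +2.01 V; n = 2.
The balanced reaction is 2 Tl^+(aq) + Mg(s) → 2 Tl(s) + Mg^2+(aq), so Q = [Mg^2+(aq)] / [Tl^+(aq)]^2 = 1.01×10^4 and log Q = 4.006.
By the Nernst equation, E = +2.01 − (0.071/2)·(4.006) = +1.87 V.

+1.87 V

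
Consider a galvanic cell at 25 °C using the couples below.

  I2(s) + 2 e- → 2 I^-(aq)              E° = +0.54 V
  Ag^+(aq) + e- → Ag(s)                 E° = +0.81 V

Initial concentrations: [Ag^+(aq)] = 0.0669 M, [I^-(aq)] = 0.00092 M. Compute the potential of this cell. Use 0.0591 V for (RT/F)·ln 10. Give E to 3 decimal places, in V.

+0.021 V

Since E°(Ag⁺/Ag) > E°(I₂/I⁻), Ag⁺/Ag serves as the cathode.
E°cell = E°cat − E°an = +0.81 − (+0.54) = +0.27 V; n = 2.
The balanced reaction is 2 Ag^+(aq) + 2 I^-(aq) → 2 Ag(s) + I2(s), so Q = 1 / ([Ag^+(aq)]^2·[I^-(aq)]^2) = 2.64×10^8 and log Q = 8.422.
By the Nernst equation, E = +0.27 − (0.0591/2)·(8.422) = +0.021 V.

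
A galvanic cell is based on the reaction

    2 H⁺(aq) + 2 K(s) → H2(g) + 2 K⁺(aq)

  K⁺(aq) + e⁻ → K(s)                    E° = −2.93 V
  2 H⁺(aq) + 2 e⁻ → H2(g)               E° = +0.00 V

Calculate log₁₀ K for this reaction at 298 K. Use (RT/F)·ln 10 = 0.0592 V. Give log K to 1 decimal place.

The 2H⁺/H₂ couple is reduced (cathode); E°cell = +0.00 − (−2.93) = +2.93 V with n = 2.
At equilibrium E = 0, so log K = nE°cell / 0.0592 = (2)(+2.93) / 0.0592 = 99.0.

log K = 99.0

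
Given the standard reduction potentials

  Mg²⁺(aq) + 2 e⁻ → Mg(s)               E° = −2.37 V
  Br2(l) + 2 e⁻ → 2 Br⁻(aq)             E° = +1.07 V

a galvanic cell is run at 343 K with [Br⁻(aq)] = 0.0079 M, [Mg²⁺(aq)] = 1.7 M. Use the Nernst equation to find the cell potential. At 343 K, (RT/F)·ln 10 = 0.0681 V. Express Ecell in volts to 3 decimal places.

+3.575 V

The Br₂/Br⁻ couple has the more positive E°, so it is the cathode; Mg²⁺/Mg is the anode.
E°cell = E°cat − E°an = +1.07 − (−2.37) = +3.44 V; n = 2.
Balancing gives Br2(l) + Mg(s) → 2 Br⁻(aq) + Mg²⁺(aq); hence Q = [Br⁻(aq)]^2·[Mg²⁺(aq)] = 0.000106 (log Q = −3.974).
By the Nernst equation, E = +3.44 − (0.0681/2)·(−3.974) = +3.575 V.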